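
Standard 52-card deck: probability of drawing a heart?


13 hearts in 52 cards
P = 13/52 = 0.2500

P = 0.2500


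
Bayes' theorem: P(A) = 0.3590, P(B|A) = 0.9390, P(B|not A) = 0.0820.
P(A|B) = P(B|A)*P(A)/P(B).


P(B) = P(B|A)*P(A) + P(B|A')*P(A')
= 0.9390*0.3590 + 0.0820*0.6410
= 0.337101 + 0.052562 = 0.389663
P(A|B) = 0.337101/0.389663 = 0.8651

P(A|B) = 0.8651


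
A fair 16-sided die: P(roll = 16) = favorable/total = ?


Favorable outcomes (roll = 16): 1
Total outcomes = 16
P = 1/16 = 0.0625

P = 0.0625


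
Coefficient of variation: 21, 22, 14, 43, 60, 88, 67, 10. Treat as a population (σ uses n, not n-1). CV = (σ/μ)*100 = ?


Mean = 40.6250
SD = 26.6924
CV = (26.6924/40.6250)*100 = 65.7044%

CV = 65.7044%


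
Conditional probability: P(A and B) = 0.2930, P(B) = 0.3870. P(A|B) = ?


P(A|B) = 0.2930/0.3870 = 0.7571

P(A|B) = 0.7571


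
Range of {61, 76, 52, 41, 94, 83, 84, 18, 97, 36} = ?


Max = 97, Min = 18
Range = 97 - 18 = 79

Range = 79


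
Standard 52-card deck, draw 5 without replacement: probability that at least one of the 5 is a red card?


P(at least one) = 1 - P(none)
P(none) = (26/52) × (25/51) × (24/50) × (23/49) × (22/48) = 0.025310
P(at least one) = 1 - 0.025310 = 0.9747

P = 0.9747


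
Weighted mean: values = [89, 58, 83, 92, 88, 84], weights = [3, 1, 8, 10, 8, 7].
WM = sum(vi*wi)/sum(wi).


Numerator = 89*3 + 58*1 + 83*8 + 92*10 + 88*8 + 84*7 = 3201
Denominator = 3 + 1 + 8 + 10 + 8 + 7 = 37
WM = 3201/37 = 86.5135

WM = 86.5135


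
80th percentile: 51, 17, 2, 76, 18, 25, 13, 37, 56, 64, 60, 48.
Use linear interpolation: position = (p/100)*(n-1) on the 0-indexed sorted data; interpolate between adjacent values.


Sorted: 2, 13, 17, 18, 25, 37, 48, 51, 56, 60, 64, 76
n = 12
Index = 80/100 * 11 = 8.8000
Lower = data[8] = 56, Upper = data[9] = 60
P80 = 56 + 0.8000*(4) = 59.2000

P80 = 59.2000


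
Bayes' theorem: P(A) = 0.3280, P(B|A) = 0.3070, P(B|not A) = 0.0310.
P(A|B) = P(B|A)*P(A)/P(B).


P(B) = P(B|A)*P(A) + P(B|A')*P(A')
= 0.3070*0.3280 + 0.0310*0.6720
= 0.100696 + 0.020832 = 0.121528
P(A|B) = 0.100696/0.121528 = 0.8286

P(A|B) = 0.8286


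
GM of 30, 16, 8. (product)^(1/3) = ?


Product = 30 × 16 × 8 = 3840
GM = 3840^(1/3) = 15.6595

GM = 15.6595


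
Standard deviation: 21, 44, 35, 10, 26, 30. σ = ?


Mean = 27.6667
Variance = 114.2222
SD = sqrt(114.2222) = 10.6875

SD = 10.6875


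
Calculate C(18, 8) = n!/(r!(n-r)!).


C(18,8) = 18!/(8! × 10!)
= 6402373705728000/(40320 × 3628800)
= 43758

C(18,8) = 43758


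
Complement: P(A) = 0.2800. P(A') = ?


P(not A) = 1 - 0.2800 = 0.7200

P(not A) = 0.7200


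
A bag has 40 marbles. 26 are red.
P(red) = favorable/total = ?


P = 26/40 = 0.6500

P = 0.6500


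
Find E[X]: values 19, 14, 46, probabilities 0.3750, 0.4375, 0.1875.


E[X] = 19*0.3750 + 14*0.4375 + 46*0.1875
= 7.1250 + 6.1250 + 8.6250
= 21.8750

E[X] = 21.8750


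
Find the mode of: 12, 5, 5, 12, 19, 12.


Frequencies: 5:2, 12:3, 19:1
Max frequency = 3
Mode = 12

Mode = 12


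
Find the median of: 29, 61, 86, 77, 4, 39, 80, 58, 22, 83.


Sorted: 4, 22, 29, 39, 58, 61, 77, 80, 83, 86
n = 10 (even)
Middle values: 58 and 61
Median = (58+61)/2 = 59.5000

Median = 59.5000


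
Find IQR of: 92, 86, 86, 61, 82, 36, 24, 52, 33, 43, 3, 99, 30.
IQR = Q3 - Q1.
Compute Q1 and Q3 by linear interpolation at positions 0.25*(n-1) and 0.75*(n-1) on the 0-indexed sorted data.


Sorted: 3, 24, 30, 33, 36, 43, 52, 61, 82, 86, 86, 92, 99
Q1 (25th %ile) = 33.0000
Q3 (75th %ile) = 86.0000
IQR = 86.0000 - 33.0000 = 53.0000

IQR = 53.0000


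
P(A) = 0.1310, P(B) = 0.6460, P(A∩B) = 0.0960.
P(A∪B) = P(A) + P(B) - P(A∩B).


P(A∪B) = 0.1310 + 0.6460 - 0.0960
= 0.7770 - 0.0960
= 0.6810

P(A∪B) = 0.6810


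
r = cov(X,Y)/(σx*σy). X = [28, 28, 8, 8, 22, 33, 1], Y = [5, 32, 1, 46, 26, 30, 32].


Mean X = 18.2857, Mean Y = 24.5714
SD X = 11.522826, SD Y = 14.831021
Cov = -19.877551
r = -19.877551/(11.522826*14.831021) = -0.1163

r = -0.1163


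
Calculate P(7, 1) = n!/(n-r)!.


P(7,1) = 7!/6!
= 5040/720
= 7

P(7,1) = 7


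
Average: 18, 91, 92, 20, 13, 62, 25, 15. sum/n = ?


Sum = 18 + 91 + 92 + 20 + 13 + 62 + 25 + 15 = 336
n = 8
Mean = 336/8 = 42.0000

Mean = 42.0000


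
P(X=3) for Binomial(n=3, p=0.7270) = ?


C(3,3) = 1
p^3 = 0.384241
(1-p)^0 = 1.000000
P = 1 * 0.384241 * 1.000000 = 0.3842

P(X=3) = 0.3842


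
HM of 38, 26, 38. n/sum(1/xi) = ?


Sum of reciprocals = 1/38 + 1/26 + 1/38 = 0.091093
HM = 3/0.091093 = 32.9333

HM = 32.9333


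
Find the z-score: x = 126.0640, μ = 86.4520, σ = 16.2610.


z = (126.0640 - 86.4520)/16.2610
= 39.6120/16.2610
= 2.4360

z = 2.4360


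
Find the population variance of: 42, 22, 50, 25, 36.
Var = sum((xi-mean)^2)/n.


Mean = 35.0000
Squared deviations: 49.0000, 169.0000, 225.0000, 100.0000, 1.0000
Sum = 544.0000
Variance = 544.0000/5 = 108.8000

Variance = 108.8000


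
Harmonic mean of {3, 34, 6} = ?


Sum of reciprocals = 1/3 + 1/34 + 1/6 = 0.529412
HM = 3/0.529412 = 5.6667

HM = 5.6667


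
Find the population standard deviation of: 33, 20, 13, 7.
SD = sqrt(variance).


Mean = 18.2500
Variance = 93.6875
SD = sqrt(93.6875) = 9.6792

SD = 9.6792


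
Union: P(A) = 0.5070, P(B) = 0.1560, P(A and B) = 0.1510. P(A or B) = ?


P(A∪B) = 0.5070 + 0.1560 - 0.1510
= 0.6630 - 0.1510
= 0.5120

P(A∪B) = 0.5120


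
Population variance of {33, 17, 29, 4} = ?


Mean = 20.7500
Squared deviations: 150.0625, 14.0625, 68.0625, 280.5625
Sum = 512.7500
Variance = 512.7500/4 = 128.1875

Variance = 128.1875


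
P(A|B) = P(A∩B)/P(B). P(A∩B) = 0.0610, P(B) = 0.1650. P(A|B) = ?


P(A|B) = 0.0610/0.1650 = 0.3697

P(A|B) = 0.3697


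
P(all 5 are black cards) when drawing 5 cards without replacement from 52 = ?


P(all black cards) = (26/52) × (25/51) × (24/50) × (23/49) × (22/48)
= 0.0253

P = 0.0253


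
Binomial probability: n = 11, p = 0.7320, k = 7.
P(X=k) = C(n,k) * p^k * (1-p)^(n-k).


C(11,7) = 330
p^7 = 0.112610
(1-p)^4 = 0.005159
P = 330 * 0.112610 * 0.005159 = 0.1917

P(X=7) = 0.1917


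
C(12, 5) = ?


C(12,5) = 12!/(5! × 7!)
= 479001600/(120 × 5040)
= 792

C(12,5) = 792


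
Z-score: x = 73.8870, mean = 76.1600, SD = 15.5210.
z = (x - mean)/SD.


z = (73.8870 - 76.1600)/15.5210
= -2.2730/15.5210
= -0.1464

z = -0.1464


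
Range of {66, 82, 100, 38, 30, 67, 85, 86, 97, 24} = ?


Max = 100, Min = 24
Range = 100 - 24 = 76

Range = 76


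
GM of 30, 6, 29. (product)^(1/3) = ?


Product = 30 × 6 × 29 = 5220
GM = 5220^(1/3) = 17.3470

GM = 17.3470


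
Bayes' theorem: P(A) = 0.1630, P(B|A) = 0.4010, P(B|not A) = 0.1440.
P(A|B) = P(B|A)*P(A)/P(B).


P(B) = P(B|A)*P(A) + P(B|A')*P(A')
= 0.4010*0.1630 + 0.1440*0.8370
= 0.065363 + 0.120528 = 0.185891
P(A|B) = 0.065363/0.185891 = 0.3516

P(A|B) = 0.3516


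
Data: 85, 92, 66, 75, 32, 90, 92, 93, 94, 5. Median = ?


Sorted: 5, 32, 66, 75, 85, 90, 92, 92, 93, 94
n = 10 (even)
Middle values: 85 and 90
Median = (85+90)/2 = 87.5000

Median = 87.5000


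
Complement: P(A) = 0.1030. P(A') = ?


P(not A) = 1 - 0.1030 = 0.8970

P(not A) = 0.8970


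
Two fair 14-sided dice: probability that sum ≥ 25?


Total outcomes = 14×14 = 196
Favorable (sum ≥ 25): 10
P = 10/196 = 0.0510

P = 0.0510


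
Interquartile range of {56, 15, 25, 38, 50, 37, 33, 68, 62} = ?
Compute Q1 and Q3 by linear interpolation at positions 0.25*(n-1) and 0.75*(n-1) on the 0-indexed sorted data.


Sorted: 15, 25, 33, 37, 38, 50, 56, 62, 68
Q1 (25th %ile) = 33.0000
Q3 (75th %ile) = 56.0000
IQR = 56.0000 - 33.0000 = 23.0000

IQR = 23.0000


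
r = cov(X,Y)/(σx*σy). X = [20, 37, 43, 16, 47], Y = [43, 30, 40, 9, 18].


Mean X = 32.6000, Mean Y = 28.0000
SD X = 12.403225, SD Y = 12.915107
Cov = 23.200000
r = 23.200000/(12.403225*12.915107) = 0.1448

r = 0.1448


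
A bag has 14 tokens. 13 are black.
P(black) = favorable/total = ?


P = 13/14 = 0.9286

P = 0.9286


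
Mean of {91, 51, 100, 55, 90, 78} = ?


Sum = 91 + 51 + 100 + 55 + 90 + 78 = 465
n = 6
Mean = 465/6 = 77.5000

Mean = 77.5000


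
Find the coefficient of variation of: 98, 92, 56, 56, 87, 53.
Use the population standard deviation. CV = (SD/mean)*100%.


Mean = 73.6667
SD = 18.9620
CV = (18.9620/73.6667)*100 = 25.7402%

CV = 25.7402%


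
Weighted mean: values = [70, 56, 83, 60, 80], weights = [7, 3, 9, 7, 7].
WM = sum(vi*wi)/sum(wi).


Numerator = 70*7 + 56*3 + 83*9 + 60*7 + 80*7 = 2385
Denominator = 7 + 3 + 9 + 7 + 7 = 33
WM = 2385/33 = 72.2727

WM = 72.2727


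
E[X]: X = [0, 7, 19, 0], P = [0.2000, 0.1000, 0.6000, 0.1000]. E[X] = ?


E[X] = 0*0.2000 + 7*0.1000 + 19*0.6000 + 0*0.1000
= 0 + 0.7000 + 11.4000 + 0
= 12.1000

E[X] = 12.1000


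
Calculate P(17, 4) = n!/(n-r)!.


P(17,4) = 17!/13!
= 355687428096000/6227020800
= 57120

P(17,4) = 57120


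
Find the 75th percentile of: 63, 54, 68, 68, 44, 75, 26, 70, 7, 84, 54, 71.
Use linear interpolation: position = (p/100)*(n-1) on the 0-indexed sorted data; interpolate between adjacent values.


Sorted: 7, 26, 44, 54, 54, 63, 68, 68, 70, 71, 75, 84
n = 12
Index = 75/100 * 11 = 8.2500
Lower = data[8] = 70, Upper = data[9] = 71
P75 = 70 + 0.2500*(1) = 70.2500

P75 = 70.2500


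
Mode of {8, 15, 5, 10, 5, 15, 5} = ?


Frequencies: 5:3, 8:1, 10:1, 15:2
Max frequency = 3
Mode = 5

Mode = 5


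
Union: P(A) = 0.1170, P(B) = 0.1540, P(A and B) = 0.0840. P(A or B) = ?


P(A∪B) = 0.1170 + 0.1540 - 0.0840
= 0.2710 - 0.0840
= 0.1870

P(A∪B) = 0.1870


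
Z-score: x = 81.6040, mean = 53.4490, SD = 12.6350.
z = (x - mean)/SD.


z = (81.6040 - 53.4490)/12.6350
= 28.1550/12.6350
= 2.2283

z = 2.2283


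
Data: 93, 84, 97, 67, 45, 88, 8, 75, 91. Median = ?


Sorted: 8, 45, 67, 75, 84, 88, 91, 93, 97
n = 9 (odd)
Middle value = 84

Median = 84


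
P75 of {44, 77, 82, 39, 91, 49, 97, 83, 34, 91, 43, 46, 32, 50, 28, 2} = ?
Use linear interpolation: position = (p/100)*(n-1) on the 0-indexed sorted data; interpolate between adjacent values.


Sorted: 2, 28, 32, 34, 39, 43, 44, 46, 49, 50, 77, 82, 83, 91, 91, 97
n = 16
Index = 75/100 * 15 = 11.2500
Lower = data[11] = 82, Upper = data[12] = 83
P75 = 82 + 0.2500*(1) = 82.2500

P75 = 82.2500


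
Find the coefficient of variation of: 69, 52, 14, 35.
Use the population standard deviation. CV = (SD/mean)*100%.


Mean = 42.5000
SD = 20.3777
CV = (20.3777/42.5000)*100 = 47.9475%

CV = 47.9475%


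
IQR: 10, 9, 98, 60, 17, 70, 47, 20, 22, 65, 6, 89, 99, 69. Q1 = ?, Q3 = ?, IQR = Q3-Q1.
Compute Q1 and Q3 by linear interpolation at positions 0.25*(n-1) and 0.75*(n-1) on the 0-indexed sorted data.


Sorted: 6, 9, 10, 17, 20, 22, 47, 60, 65, 69, 70, 89, 98, 99
Q1 (25th %ile) = 17.7500
Q3 (75th %ile) = 69.7500
IQR = 69.7500 - 17.7500 = 52.0000

IQR = 52.0000


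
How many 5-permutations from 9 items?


P(9,5) = 9!/4!
= 362880/24
= 15120

P(9,5) = 15120


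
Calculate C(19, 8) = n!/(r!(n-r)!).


C(19,8) = 19!/(8! × 11!)
= 121645100408832000/(40320 × 39916800)
= 75582

C(19,8) = 75582


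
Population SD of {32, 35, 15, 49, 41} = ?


Mean = 34.4000
Variance = 127.8400
SD = sqrt(127.8400) = 11.3066

SD = 11.3066


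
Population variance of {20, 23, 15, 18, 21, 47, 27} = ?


Mean = 24.4286
Squared deviations: 19.6122, 2.0408, 88.8980, 41.3265, 11.7551, 509.4694, 6.6122
Sum = 679.7143
Variance = 679.7143/7 = 97.1020

Variance = 97.1020


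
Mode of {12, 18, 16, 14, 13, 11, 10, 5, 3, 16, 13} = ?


Frequencies: 3:1, 5:1, 10:1, 11:1, 12:1, 13:2, 14:1, 16:2, 18:1
Max frequency = 2
Mode = 13, 16

Mode = 13, 16


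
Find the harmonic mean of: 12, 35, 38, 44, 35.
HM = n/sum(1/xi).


Sum of reciprocals = 1/12 + 1/35 + 1/38 + 1/44 + 1/35 = 0.189519
HM = 5/0.189519 = 26.3825

HM = 26.3825


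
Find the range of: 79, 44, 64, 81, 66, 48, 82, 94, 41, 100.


Max = 100, Min = 41
Range = 100 - 41 = 59

Range = 59


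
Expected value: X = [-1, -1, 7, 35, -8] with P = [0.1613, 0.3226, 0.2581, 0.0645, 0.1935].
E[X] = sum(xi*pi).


E[X] = -1*0.1613 - 1*0.3226 + 7*0.2581 + 35*0.0645 - 8*0.1935
= -0.1613 - 0.3226 + 1.8067 + 2.2575 - 1.5480
= 2.0323

E[X] = 2.0323


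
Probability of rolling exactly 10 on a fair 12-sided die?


Favorable outcomes (roll = 10): 1
Total outcomes = 12
P = 1/12 = 0.0833

P = 0.0833


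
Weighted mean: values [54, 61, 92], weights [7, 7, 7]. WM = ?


Numerator = 54*7 + 61*7 + 92*7 = 1449
Denominator = 7 + 7 + 7 = 21
WM = 1449/21 = 69.0000

WM = 69.0000


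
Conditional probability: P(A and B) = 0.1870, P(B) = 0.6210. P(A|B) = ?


P(A|B) = 0.1870/0.6210 = 0.3011

P(A|B) = 0.3011


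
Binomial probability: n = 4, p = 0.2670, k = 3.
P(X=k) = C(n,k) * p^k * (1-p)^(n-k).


C(4,3) = 4
p^3 = 0.019034
(1-p)^1 = 0.733000
P = 4 * 0.019034 * 0.733000 = 0.0558

P(X=3) = 0.0558


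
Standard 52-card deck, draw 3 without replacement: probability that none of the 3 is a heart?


P(no hearts) = (39/52) × (38/51) × (37/50)
= 0.4135

P = 0.4135


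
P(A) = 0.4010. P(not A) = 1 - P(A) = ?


P(not A) = 1 - 0.4010 = 0.5990

P(not A) = 0.5990


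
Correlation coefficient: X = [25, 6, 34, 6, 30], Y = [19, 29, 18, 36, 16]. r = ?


Mean X = 20.2000, Mean Y = 23.6000
SD X = 11.939849, SD Y = 7.657676
Cov = -85.320000
r = -85.320000/(11.939849*7.657676) = -0.9332

r = -0.9332


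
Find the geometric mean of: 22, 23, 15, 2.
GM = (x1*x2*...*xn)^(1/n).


Product = 22 × 23 × 15 × 2 = 15180
GM = 15180^(1/4) = 11.0999

GM = 11.0999


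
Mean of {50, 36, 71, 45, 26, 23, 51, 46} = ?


Sum = 50 + 36 + 71 + 45 + 26 + 23 + 51 + 46 = 348
n = 8
Mean = 348/8 = 43.5000

Mean = 43.5000


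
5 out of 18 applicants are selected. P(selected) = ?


P = 5/18 = 0.2778

P = 0.2778


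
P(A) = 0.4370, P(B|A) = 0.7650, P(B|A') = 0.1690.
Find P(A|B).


P(B) = P(B|A)*P(A) + P(B|A')*P(A')
= 0.7650*0.4370 + 0.1690*0.5630
= 0.334305 + 0.095147 = 0.429452
P(A|B) = 0.334305/0.429452 = 0.7784

P(A|B) = 0.7784


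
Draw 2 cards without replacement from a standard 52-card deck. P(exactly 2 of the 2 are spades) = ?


Hypergeometric: P(X=2) = C(13,2)·C(39,0) / C(52,2)
= 78 × 1 / 1326
= 78/1326 = 0.0588

P = 0.0588


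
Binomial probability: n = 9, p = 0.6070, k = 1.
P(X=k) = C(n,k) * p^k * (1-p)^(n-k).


C(9,1) = 9
p^1 = 0.607000
(1-p)^8 = 0.000569
P = 9 * 0.607000 * 0.000569 = 0.0031

P(X=1) = 0.0031


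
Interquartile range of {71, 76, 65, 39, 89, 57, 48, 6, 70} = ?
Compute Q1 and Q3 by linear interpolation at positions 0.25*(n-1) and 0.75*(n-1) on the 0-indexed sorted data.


Sorted: 6, 39, 48, 57, 65, 70, 71, 76, 89
Q1 (25th %ile) = 48.0000
Q3 (75th %ile) = 71.0000
IQR = 71.0000 - 48.0000 = 23.0000

IQR = 23.0000


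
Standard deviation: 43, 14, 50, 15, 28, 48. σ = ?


Mean = 33.0000
Variance = 220.6667
SD = sqrt(220.6667) = 14.8549

SD = 14.8549


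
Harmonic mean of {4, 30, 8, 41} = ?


Sum of reciprocals = 1/4 + 1/30 + 1/8 + 1/41 = 0.432724
HM = 4/0.432724 = 9.2438

HM = 9.2438


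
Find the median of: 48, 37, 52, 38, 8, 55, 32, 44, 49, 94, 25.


Sorted: 8, 25, 32, 37, 38, 44, 48, 49, 52, 55, 94
n = 11 (odd)
Middle value = 44

Median = 44


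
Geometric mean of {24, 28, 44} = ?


Product = 24 × 28 × 44 = 29568
GM = 29568^(1/3) = 30.9225

GM = 30.9225


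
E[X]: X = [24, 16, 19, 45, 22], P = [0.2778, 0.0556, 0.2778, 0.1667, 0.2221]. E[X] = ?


E[X] = 24*0.2778 + 16*0.0556 + 19*0.2778 + 45*0.1667 + 22*0.2221
= 6.6672 + 0.8896 + 5.2782 + 7.5015 + 4.8862
= 25.2227

E[X] = 25.2227


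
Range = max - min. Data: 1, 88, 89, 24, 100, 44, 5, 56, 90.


Max = 100, Min = 1
Range = 100 - 1 = 99

Range = 99


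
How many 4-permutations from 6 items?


P(6,4) = 6!/2!
= 720/2
= 360

P(6,4) = 360


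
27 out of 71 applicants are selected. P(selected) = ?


P = 27/71 = 0.3803

P = 0.3803


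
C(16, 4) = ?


C(16,4) = 16!/(4! × 12!)
= 20922789888000/(24 × 479001600)
= 1820

C(16,4) = 1820


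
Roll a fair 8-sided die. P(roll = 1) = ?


Favorable outcomes (roll = 1): 1
Total outcomes = 8
P = 1/8 = 0.1250

P = 0.1250


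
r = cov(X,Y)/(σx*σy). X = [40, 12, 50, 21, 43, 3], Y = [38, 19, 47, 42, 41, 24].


Mean X = 28.1667, Mean Y = 35.1667
SD X = 17.237717, SD Y = 10.122856
Cov = 145.305556
r = 145.305556/(17.237717*10.122856) = 0.8327

r = 0.8327


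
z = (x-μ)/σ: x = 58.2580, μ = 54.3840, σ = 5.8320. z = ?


z = (58.2580 - 54.3840)/5.8320
= 3.8740/5.8320
= 0.6643

z = 0.6643


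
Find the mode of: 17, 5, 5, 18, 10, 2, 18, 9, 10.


Frequencies: 2:1, 5:2, 9:1, 10:2, 17:1, 18:2
Max frequency = 2
Mode = 5, 10, 18

Mode = 5, 10, 18


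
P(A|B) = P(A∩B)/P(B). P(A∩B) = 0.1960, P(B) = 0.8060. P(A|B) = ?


P(A|B) = 0.1960/0.8060 = 0.2432

P(A|B) = 0.2432


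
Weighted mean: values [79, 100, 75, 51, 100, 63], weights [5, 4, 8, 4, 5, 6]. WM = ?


Numerator = 79*5 + 100*4 + 75*8 + 51*4 + 100*5 + 63*6 = 2477
Denominator = 5 + 4 + 8 + 4 + 5 + 6 = 32
WM = 2477/32 = 77.4062

WM = 77.4062


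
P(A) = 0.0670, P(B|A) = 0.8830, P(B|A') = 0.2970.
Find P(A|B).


P(B) = P(B|A)*P(A) + P(B|A')*P(A')
= 0.8830*0.0670 + 0.2970*0.9330
= 0.059161 + 0.277101 = 0.336262
P(A|B) = 0.059161/0.336262 = 0.1759

P(A|B) = 0.1759


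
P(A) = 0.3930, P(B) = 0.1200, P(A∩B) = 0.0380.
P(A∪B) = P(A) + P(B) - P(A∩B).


P(A∪B) = 0.3930 + 0.1200 - 0.0380
= 0.5130 - 0.0380
= 0.4750

P(A∪B) = 0.4750


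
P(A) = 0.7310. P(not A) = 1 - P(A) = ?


P(not A) = 1 - 0.7310 = 0.2690

P(not A) = 0.2690


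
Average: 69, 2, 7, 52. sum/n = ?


Sum = 69 + 2 + 7 + 52 = 130
n = 4
Mean = 130/4 = 32.5000

Mean = 32.5000


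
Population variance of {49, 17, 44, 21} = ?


Mean = 32.7500
Squared deviations: 264.0625, 248.0625, 126.5625, 138.0625
Sum = 776.7500
Variance = 776.7500/4 = 194.1875

Variance = 194.1875


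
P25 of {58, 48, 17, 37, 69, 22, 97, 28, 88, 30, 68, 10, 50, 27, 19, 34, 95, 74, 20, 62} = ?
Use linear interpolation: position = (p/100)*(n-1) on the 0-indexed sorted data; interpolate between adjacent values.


Sorted: 10, 17, 19, 20, 22, 27, 28, 30, 34, 37, 48, 50, 58, 62, 68, 69, 74, 88, 95, 97
n = 20
Index = 25/100 * 19 = 4.7500
Lower = data[4] = 22, Upper = data[5] = 27
P25 = 22 + 0.7500*(5) = 25.7500

P25 = 25.7500


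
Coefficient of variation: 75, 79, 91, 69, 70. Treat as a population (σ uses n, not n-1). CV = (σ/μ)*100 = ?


Mean = 76.8000
SD = 7.9599
CV = (7.9599/76.8000)*100 = 10.3645%

CV = 10.3645%


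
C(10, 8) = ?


C(10,8) = 10!/(8! × 2!)
= 3628800/(40320 × 2)
= 45

C(10,8) = 45


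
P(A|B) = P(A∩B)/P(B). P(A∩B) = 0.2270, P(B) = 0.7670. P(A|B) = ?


P(A|B) = 0.2270/0.7670 = 0.2960

P(A|B) = 0.2960


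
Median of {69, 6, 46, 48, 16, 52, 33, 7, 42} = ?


Sorted: 6, 7, 16, 33, 42, 46, 48, 52, 69
n = 9 (odd)
Middle value = 42

Median = 42


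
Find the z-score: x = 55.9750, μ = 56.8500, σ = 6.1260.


z = (55.9750 - 56.8500)/6.1260
= -0.8750/6.1260
= -0.1428

z = -0.1428


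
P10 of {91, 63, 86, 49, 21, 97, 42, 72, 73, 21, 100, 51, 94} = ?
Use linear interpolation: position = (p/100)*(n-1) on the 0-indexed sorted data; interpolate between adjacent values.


Sorted: 21, 21, 42, 49, 51, 63, 72, 73, 86, 91, 94, 97, 100
n = 13
Index = 10/100 * 12 = 1.2000
Lower = data[1] = 21, Upper = data[2] = 42
P10 = 21 + 0.2000*(21) = 25.2000

P10 = 25.2000


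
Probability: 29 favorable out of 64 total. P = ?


P = 29/64 = 0.4531

P = 0.4531


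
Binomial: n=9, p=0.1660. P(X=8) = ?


C(9,8) = 9
p^8 = 5.765868e-07
(1-p)^1 = 0.834000
P = 9 * 5.765868e-07 * 0.834000 = 4.3279e-06

P(X=8) = 4.3279e-06


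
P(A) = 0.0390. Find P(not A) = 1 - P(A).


P(not A) = 1 - 0.0390 = 0.9610

P(not A) = 0.9610


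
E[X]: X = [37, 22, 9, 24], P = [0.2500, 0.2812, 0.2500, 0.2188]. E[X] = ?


E[X] = 37*0.2500 + 22*0.2812 + 9*0.2500 + 24*0.2188
= 9.2500 + 6.1864 + 2.2500 + 5.2512
= 22.9376

E[X] = 22.9376


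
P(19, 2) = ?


P(19,2) = 19!/17!
= 121645100408832000/355687428096000
= 342

P(19,2) = 342


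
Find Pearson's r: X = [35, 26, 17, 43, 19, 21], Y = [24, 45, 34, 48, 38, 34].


Mean X = 26.8333, Mean Y = 37.1667
SD X = 9.316950, SD Y = 7.882822
Cov = 17.361111
r = 17.361111/(9.316950*7.882822) = 0.2364

r = 0.2364


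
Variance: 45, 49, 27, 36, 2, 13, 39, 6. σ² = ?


Mean = 27.1250
Squared deviations: 319.5156, 478.5156, 0.0156, 78.7656, 631.2656, 199.5156, 141.0156, 446.2656
Sum = 2294.8750
Variance = 2294.8750/8 = 286.8594

Variance = 286.8594


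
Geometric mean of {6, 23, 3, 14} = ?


Product = 6 × 23 × 3 × 14 = 5796
GM = 5796^(1/4) = 8.7253

GM = 8.7253


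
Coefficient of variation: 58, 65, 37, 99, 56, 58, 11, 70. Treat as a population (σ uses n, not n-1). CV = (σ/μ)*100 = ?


Mean = 56.7500
SD = 23.7579
CV = (23.7579/56.7500)*100 = 41.8641%

CV = 41.8641%


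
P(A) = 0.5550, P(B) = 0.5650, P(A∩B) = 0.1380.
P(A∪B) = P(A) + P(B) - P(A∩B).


P(A∪B) = 0.5550 + 0.5650 - 0.1380
= 1.1200 - 0.1380
= 0.9820

P(A∪B) = 0.9820


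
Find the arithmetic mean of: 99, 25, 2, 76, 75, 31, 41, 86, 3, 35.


Sum = 99 + 25 + 2 + 76 + 75 + 31 + 41 + 86 + 3 + 35 = 473
n = 10
Mean = 473/10 = 47.3000

Mean = 47.3000


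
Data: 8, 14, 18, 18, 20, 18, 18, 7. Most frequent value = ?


Frequencies: 7:1, 8:1, 14:1, 18:4, 20:1
Max frequency = 4
Mode = 18

Mode = 18


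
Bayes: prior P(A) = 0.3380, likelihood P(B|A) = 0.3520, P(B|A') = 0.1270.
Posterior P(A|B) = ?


P(B) = P(B|A)*P(A) + P(B|A')*P(A')
= 0.3520*0.3380 + 0.1270*0.6620
= 0.118976 + 0.084074 = 0.203050
P(A|B) = 0.118976/0.203050 = 0.5859

P(A|B) = 0.5859


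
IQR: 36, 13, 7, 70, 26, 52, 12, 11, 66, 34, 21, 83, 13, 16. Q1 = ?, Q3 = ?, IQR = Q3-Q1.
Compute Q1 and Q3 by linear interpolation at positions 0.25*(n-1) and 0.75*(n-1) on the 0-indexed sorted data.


Sorted: 7, 11, 12, 13, 13, 16, 21, 26, 34, 36, 52, 66, 70, 83
Q1 (25th %ile) = 13.0000
Q3 (75th %ile) = 48.0000
IQR = 48.0000 - 13.0000 = 35.0000

IQR = 35.0000


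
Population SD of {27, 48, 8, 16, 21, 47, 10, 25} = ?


Mean = 25.2500
Variance = 203.4375
SD = sqrt(203.4375) = 14.2632

SD = 14.2632


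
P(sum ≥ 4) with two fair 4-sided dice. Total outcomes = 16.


Total outcomes = 4×4 = 16
Favorable (sum ≥ 4): 13
P = 13/16 = 0.8125

P = 0.8125


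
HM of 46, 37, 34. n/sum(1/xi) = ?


Sum of reciprocals = 1/46 + 1/37 + 1/34 = 0.078178
HM = 3/0.078178 = 38.3740

HM = 38.3740


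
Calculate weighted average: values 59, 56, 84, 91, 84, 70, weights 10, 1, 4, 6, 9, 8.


Numerator = 59*10 + 56*1 + 84*4 + 91*6 + 84*9 + 70*8 = 2844
Denominator = 10 + 1 + 4 + 6 + 9 + 8 = 38
WM = 2844/38 = 74.8421

WM = 74.8421


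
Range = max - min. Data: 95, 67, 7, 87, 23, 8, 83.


Max = 95, Min = 7
Range = 95 - 7 = 88

Range = 88


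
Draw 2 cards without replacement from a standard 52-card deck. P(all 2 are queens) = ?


P(all queens) = (4/52) × (3/51)
= 0.0045

P = 0.0045


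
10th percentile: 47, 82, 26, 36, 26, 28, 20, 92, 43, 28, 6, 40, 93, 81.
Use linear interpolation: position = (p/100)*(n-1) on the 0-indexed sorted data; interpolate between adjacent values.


Sorted: 6, 20, 26, 26, 28, 28, 36, 40, 43, 47, 81, 82, 92, 93
n = 14
Index = 10/100 * 13 = 1.3000
Lower = data[1] = 20, Upper = data[2] = 26
P10 = 20 + 0.3000*(6) = 21.8000

P10 = 21.8000


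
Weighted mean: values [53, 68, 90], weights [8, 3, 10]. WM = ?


Numerator = 53*8 + 68*3 + 90*10 = 1528
Denominator = 8 + 3 + 10 = 21
WM = 1528/21 = 72.7619

WM = 72.7619


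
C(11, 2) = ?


C(11,2) = 11!/(2! × 9!)
= 39916800/(2 × 362880)
= 55

C(11,2) = 55


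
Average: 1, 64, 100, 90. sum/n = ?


Sum = 1 + 64 + 100 + 90 = 255
n = 4
Mean = 255/4 = 63.7500

Mean = 63.7500


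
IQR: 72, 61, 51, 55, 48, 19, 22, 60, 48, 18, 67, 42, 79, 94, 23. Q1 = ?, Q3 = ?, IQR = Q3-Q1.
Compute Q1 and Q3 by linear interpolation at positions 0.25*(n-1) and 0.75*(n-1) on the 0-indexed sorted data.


Sorted: 18, 19, 22, 23, 42, 48, 48, 51, 55, 60, 61, 67, 72, 79, 94
Q1 (25th %ile) = 32.5000
Q3 (75th %ile) = 64.0000
IQR = 64.0000 - 32.5000 = 31.5000

IQR = 31.5000


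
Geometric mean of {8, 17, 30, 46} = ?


Product = 8 × 17 × 30 × 46 = 187680
GM = 187680^(1/4) = 20.8139

GM = 20.8139


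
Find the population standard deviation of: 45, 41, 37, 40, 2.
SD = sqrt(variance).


Mean = 33.0000
Variance = 246.8000
SD = sqrt(246.8000) = 15.7099

SD = 15.7099


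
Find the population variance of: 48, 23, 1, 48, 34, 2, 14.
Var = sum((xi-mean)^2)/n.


Mean = 24.2857
Squared deviations: 562.3673, 1.6531, 542.2245, 562.3673, 94.3673, 496.6531, 105.7959
Sum = 2365.4286
Variance = 2365.4286/7 = 337.9184

Variance = 337.9184


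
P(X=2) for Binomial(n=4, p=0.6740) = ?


C(4,2) = 6
p^2 = 0.454276
(1-p)^2 = 0.106276
P = 6 * 0.454276 * 0.106276 = 0.2897

P(X=2) = 0.2897


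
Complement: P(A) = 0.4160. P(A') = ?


P(not A) = 1 - 0.4160 = 0.5840

P(not A) = 0.5840


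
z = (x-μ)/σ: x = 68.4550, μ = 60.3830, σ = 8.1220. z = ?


z = (68.4550 - 60.3830)/8.1220
= 8.0720/8.1220
= 0.9938

z = 0.9938


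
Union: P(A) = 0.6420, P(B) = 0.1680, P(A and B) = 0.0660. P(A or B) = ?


P(A∪B) = 0.6420 + 0.1680 - 0.0660
= 0.8100 - 0.0660
= 0.7440

P(A∪B) = 0.7440


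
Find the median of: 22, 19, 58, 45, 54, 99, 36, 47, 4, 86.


Sorted: 4, 19, 22, 36, 45, 47, 54, 58, 86, 99
n = 10 (even)
Middle values: 45 and 47
Median = (45+47)/2 = 46.0000

Median = 46.0000


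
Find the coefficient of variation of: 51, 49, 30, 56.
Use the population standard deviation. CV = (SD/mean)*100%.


Mean = 46.5000
SD = 9.8615
CV = (9.8615/46.5000)*100 = 21.2076%

CV = 21.2076%


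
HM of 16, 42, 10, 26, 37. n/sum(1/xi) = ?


Sum of reciprocals = 1/16 + 1/42 + 1/10 + 1/26 + 1/37 = 0.251798
HM = 5/0.251798 = 19.8572

HM = 19.8572


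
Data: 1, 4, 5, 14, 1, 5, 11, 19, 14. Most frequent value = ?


Frequencies: 1:2, 4:1, 5:2, 11:1, 14:2, 19:1
Max frequency = 2
Mode = 1, 5, 14

Mode = 1, 5, 14


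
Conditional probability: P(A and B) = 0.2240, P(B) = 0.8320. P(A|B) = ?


P(A|B) = 0.2240/0.8320 = 0.2692

P(A|B) = 0.2692


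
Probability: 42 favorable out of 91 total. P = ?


P = 42/91 = 0.4615

P = 0.4615


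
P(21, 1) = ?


P(21,1) = 21!/20!
= 51090942171709440000/2432902008176640000
= 21

P(21,1) = 21


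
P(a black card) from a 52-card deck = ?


26 black cards in 52 cards
P = 26/52 = 0.5000

P = 0.5000


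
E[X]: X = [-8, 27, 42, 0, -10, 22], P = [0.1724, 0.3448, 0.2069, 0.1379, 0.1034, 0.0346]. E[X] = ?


E[X] = -8*0.1724 + 27*0.3448 + 42*0.2069 + 0*0.1379 - 10*0.1034 + 22*0.0346
= -1.3792 + 9.3096 + 8.6898 + 0 - 1.0340 + 0.7612
= 16.3474

E[X] = 16.3474


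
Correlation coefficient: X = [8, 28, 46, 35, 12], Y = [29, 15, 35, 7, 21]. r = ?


Mean X = 25.8000, Mean Y = 21.4000
SD X = 14.176036, SD Y = 9.911609
Cov = -0.320000
r = -0.320000/(14.176036*9.911609) = -0.0023

r = -0.0023


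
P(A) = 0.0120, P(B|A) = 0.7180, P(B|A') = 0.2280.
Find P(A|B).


P(B) = P(B|A)*P(A) + P(B|A')*P(A')
= 0.7180*0.0120 + 0.2280*0.9880
= 0.008616 + 0.225264 = 0.233880
P(A|B) = 0.008616/0.233880 = 0.0368

P(A|B) = 0.0368


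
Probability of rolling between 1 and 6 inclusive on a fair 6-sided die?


Favorable outcomes (1 ≤ roll ≤ 6): 6
Total outcomes = 6
P = 6/6 = 1.0000

P = 1.0000


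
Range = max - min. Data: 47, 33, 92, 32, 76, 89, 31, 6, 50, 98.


Max = 98, Min = 6
Range = 98 - 6 = 92

Range = 92


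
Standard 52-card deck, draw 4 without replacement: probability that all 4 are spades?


P(all spades) = (13/52) × (12/51) × (11/50) × (10/49)
= 0.0026

P = 0.0026


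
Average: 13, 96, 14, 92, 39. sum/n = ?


Sum = 13 + 96 + 14 + 92 + 39 = 254
n = 5
Mean = 254/5 = 50.8000

Mean = 50.8000


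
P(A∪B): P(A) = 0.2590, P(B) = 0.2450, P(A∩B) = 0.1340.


P(A∪B) = 0.2590 + 0.2450 - 0.1340
= 0.5040 - 0.1340
= 0.3700

P(A∪B) = 0.3700


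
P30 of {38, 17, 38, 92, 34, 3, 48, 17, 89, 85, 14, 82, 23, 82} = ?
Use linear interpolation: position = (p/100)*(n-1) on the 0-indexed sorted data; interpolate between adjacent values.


Sorted: 3, 14, 17, 17, 23, 34, 38, 38, 48, 82, 82, 85, 89, 92
n = 14
Index = 30/100 * 13 = 3.9000
Lower = data[3] = 17, Upper = data[4] = 23
P30 = 17 + 0.9000*(6) = 22.4000

P30 = 22.4000


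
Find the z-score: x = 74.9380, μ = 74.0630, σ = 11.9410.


z = (74.9380 - 74.0630)/11.9410
= 0.8750/11.9410
= 0.0733

z = 0.0733


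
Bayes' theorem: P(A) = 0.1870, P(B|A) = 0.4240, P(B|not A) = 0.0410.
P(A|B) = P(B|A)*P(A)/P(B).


P(B) = P(B|A)*P(A) + P(B|A')*P(A')
= 0.4240*0.1870 + 0.0410*0.8130
= 0.079288 + 0.033333 = 0.112621
P(A|B) = 0.079288/0.112621 = 0.7040

P(A|B) = 0.7040


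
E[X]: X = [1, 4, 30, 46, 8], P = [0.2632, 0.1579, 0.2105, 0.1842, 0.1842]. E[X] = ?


E[X] = 1*0.2632 + 4*0.1579 + 30*0.2105 + 46*0.1842 + 8*0.1842
= 0.2632 + 0.6316 + 6.3150 + 8.4732 + 1.4736
= 17.1566

E[X] = 17.1566


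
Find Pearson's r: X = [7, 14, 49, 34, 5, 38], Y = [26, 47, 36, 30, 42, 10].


Mean X = 24.5000, Mean Y = 31.8333
SD X = 16.680827, SD Y = 12.005786
Cov = -77.583333
r = -77.583333/(16.680827*12.005786) = -0.3874

r = -0.3874


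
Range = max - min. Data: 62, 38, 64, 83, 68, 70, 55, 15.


Max = 83, Min = 15
Range = 83 - 15 = 68

Range = 68


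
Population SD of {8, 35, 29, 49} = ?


Mean = 30.2500
Variance = 217.6875
SD = sqrt(217.6875) = 14.7542

SD = 14.7542


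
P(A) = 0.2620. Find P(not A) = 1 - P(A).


P(not A) = 1 - 0.2620 = 0.7380

P(not A) = 0.7380


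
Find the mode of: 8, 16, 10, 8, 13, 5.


Frequencies: 5:1, 8:2, 10:1, 13:1, 16:1
Max frequency = 2
Mode = 8

Mode = 8


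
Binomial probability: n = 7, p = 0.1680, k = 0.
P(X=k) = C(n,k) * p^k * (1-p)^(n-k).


C(7,0) = 1
p^0 = 1.000000
(1-p)^7 = 0.275971
P = 1 * 1.000000 * 0.275971 = 0.2760

P(X=0) = 0.2760


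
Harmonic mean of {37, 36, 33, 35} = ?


Sum of reciprocals = 1/37 + 1/36 + 1/33 + 1/35 = 0.113679
HM = 4/0.113679 = 35.1867

HM = 35.1867


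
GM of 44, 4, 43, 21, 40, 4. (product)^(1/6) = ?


Product = 44 × 4 × 43 × 21 × 40 × 4 = 25428480
GM = 25428480^(1/6) = 17.1483

GM = 17.1483


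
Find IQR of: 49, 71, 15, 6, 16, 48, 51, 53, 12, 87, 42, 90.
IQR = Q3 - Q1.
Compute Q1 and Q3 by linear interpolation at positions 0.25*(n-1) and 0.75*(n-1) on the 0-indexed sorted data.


Sorted: 6, 12, 15, 16, 42, 48, 49, 51, 53, 71, 87, 90
Q1 (25th %ile) = 15.7500
Q3 (75th %ile) = 57.5000
IQR = 57.5000 - 15.7500 = 41.7500

IQR = 41.7500


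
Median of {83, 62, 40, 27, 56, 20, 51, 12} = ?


Sorted: 12, 20, 27, 40, 51, 56, 62, 83
n = 8 (even)
Middle values: 40 and 51
Median = (40+51)/2 = 45.5000

Median = 45.5000


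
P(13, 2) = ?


P(13,2) = 13!/11!
= 6227020800/39916800
= 156

P(13,2) = 156


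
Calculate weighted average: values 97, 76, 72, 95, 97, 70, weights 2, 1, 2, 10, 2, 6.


Numerator = 97*2 + 76*1 + 72*2 + 95*10 + 97*2 + 70*6 = 1978
Denominator = 2 + 1 + 2 + 10 + 2 + 6 = 23
WM = 1978/23 = 86.0000

WM = 86.0000


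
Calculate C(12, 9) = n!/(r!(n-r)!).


C(12,9) = 12!/(9! × 3!)
= 479001600/(362880 × 6)
= 220

C(12,9) = 220


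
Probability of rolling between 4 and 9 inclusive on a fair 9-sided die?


Favorable outcomes (4 ≤ roll ≤ 9): 6
Total outcomes = 9
P = 6/9 = 0.6667

P = 0.6667


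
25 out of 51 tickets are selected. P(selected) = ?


P = 25/51 = 0.4902

P = 0.4902


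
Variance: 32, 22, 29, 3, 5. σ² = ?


Mean = 18.2000
Squared deviations: 190.4400, 14.4400, 116.6400, 231.0400, 174.2400
Sum = 726.8000
Variance = 726.8000/5 = 145.3600

Variance = 145.3600


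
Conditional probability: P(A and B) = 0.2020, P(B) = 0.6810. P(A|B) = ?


P(A|B) = 0.2020/0.6810 = 0.2966

P(A|B) = 0.2966


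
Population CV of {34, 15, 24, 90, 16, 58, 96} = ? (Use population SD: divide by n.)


Mean = 47.5714
SD = 31.7394
CV = (31.7394/47.5714)*100 = 66.7194%

CV = 66.7194%


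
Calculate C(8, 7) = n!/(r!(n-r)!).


C(8,7) = 8!/(7! × 1!)
= 40320/(5040 × 1)
= 8

C(8,7) = 8


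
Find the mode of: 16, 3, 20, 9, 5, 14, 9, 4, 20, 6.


Frequencies: 3:1, 4:1, 5:1, 6:1, 9:2, 14:1, 16:1, 20:2
Max frequency = 2
Mode = 9, 20

Mode = 9, 20


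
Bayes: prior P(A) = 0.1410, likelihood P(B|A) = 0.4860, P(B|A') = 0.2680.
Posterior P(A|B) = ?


P(B) = P(B|A)*P(A) + P(B|A')*P(A')
= 0.4860*0.1410 + 0.2680*0.8590
= 0.068526 + 0.230212 = 0.298738
P(A|B) = 0.068526/0.298738 = 0.2294

P(A|B) = 0.2294


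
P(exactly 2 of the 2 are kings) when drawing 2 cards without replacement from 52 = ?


Hypergeometric: P(X=2) = C(4,2)·C(48,0) / C(52,2)
= 6 × 1 / 1326
= 6/1326 = 0.0045

P = 0.0045


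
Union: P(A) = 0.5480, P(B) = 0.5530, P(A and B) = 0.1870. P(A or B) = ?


P(A∪B) = 0.5480 + 0.5530 - 0.1870
= 1.1010 - 0.1870
= 0.9140

P(A∪B) = 0.9140


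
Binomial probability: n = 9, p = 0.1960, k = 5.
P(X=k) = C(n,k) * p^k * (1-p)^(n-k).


C(9,5) = 126
p^5 = 0.000289
(1-p)^4 = 0.417854
P = 126 * 0.000289 * 0.417854 = 0.0152

P(X=5) = 0.0152


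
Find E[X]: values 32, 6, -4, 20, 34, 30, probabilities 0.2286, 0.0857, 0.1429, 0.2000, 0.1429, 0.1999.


E[X] = 32*0.2286 + 6*0.0857 - 4*0.1429 + 20*0.2000 + 34*0.1429 + 30*0.1999
= 7.3152 + 0.5142 - 0.5716 + 4.0000 + 4.8586 + 5.9970
= 22.1134

E[X] = 22.1134


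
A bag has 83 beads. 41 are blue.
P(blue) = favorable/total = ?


P = 41/83 = 0.4940

P = 0.4940


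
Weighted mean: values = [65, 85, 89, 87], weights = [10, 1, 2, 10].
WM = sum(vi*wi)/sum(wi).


Numerator = 65*10 + 85*1 + 89*2 + 87*10 = 1783
Denominator = 10 + 1 + 2 + 10 = 23
WM = 1783/23 = 77.5217

WM = 77.5217


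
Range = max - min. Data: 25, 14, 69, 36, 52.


Max = 69, Min = 14
Range = 69 - 14 = 55

Range = 55


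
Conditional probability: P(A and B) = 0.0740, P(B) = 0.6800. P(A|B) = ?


P(A|B) = 0.0740/0.6800 = 0.1088

P(A|B) = 0.1088


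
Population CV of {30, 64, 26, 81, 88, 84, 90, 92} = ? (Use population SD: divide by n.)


Mean = 69.3750
SD = 25.2336
CV = (25.2336/69.3750)*100 = 36.3728%

CV = 36.3728%


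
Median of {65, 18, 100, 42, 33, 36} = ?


Sorted: 18, 33, 36, 42, 65, 100
n = 6 (even)
Middle values: 36 and 42
Median = (36+42)/2 = 39.0000

Median = 39.0000


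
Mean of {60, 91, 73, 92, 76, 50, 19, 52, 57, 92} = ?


Sum = 60 + 91 + 73 + 92 + 76 + 50 + 19 + 52 + 57 + 92 = 662
n = 10
Mean = 662/10 = 66.2000

Mean = 66.2000


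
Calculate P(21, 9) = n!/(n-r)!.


P(21,9) = 21!/12!
= 51090942171709440000/479001600
= 106661318400

P(21,9) = 106661318400


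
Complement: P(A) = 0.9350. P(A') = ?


P(not A) = 1 - 0.9350 = 0.0650

P(not A) = 0.0650


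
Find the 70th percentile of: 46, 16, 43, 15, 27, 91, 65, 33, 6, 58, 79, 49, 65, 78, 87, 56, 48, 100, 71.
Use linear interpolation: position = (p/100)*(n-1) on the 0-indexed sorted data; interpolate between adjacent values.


Sorted: 6, 15, 16, 27, 33, 43, 46, 48, 49, 56, 58, 65, 65, 71, 78, 79, 87, 91, 100
n = 19
Index = 70/100 * 18 = 12.6000
Lower = data[12] = 65, Upper = data[13] = 71
P70 = 65 + 0.6000*(6) = 68.6000

P70 = 68.6000


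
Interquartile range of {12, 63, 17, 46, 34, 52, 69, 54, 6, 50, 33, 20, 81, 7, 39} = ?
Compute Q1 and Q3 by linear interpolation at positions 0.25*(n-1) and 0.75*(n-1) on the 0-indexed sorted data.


Sorted: 6, 7, 12, 17, 20, 33, 34, 39, 46, 50, 52, 54, 63, 69, 81
Q1 (25th %ile) = 18.5000
Q3 (75th %ile) = 53.0000
IQR = 53.0000 - 18.5000 = 34.5000

IQR = 34.5000


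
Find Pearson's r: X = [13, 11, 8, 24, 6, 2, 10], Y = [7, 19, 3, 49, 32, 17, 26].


Mean X = 10.5714, Mean Y = 21.8571
SD X = 6.411087, SD Y = 14.466005
Cov = 52.653061
r = 52.653061/(6.411087*14.466005) = 0.5677

r = 0.5677


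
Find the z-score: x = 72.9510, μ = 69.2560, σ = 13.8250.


z = (72.9510 - 69.2560)/13.8250
= 3.6950/13.8250
= 0.2673

z = 0.2673


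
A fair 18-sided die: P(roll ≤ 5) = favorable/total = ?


Favorable outcomes (roll ≤ 5): 5
Total outcomes = 18
P = 5/18 = 0.2778

P = 0.2778


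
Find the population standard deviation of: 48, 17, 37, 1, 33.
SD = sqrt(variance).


Mean = 27.2000
Variance = 270.5600
SD = sqrt(270.5600) = 16.4487

SD = 16.4487


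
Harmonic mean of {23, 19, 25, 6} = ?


Sum of reciprocals = 1/23 + 1/19 + 1/25 + 1/6 = 0.302777
HM = 4/0.302777 = 13.2111

HM = 13.2111


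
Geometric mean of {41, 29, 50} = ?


Product = 41 × 29 × 50 = 59450
GM = 59450^(1/3) = 39.0287

GM = 39.0287


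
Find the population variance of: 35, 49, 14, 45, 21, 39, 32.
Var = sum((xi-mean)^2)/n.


Mean = 33.5714
Squared deviations: 2.0408, 238.0408, 383.0408, 130.6122, 158.0408, 29.4694, 2.4694
Sum = 943.7143
Variance = 943.7143/7 = 134.8163

Variance = 134.8163


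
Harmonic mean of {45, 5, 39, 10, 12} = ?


Sum of reciprocals = 1/45 + 1/5 + 1/39 + 1/10 + 1/12 = 0.431197
HM = 5/0.431197 = 11.5956

HM = 11.5956


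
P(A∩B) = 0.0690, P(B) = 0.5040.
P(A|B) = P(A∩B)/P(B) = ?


P(A|B) = 0.0690/0.5040 = 0.1369

P(A|B) = 0.1369


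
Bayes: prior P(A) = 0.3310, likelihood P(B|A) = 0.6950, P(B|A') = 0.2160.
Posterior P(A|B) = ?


P(B) = P(B|A)*P(A) + P(B|A')*P(A')
= 0.6950*0.3310 + 0.2160*0.6690
= 0.230045 + 0.144504 = 0.374549
P(A|B) = 0.230045/0.374549 = 0.6142

P(A|B) = 0.6142


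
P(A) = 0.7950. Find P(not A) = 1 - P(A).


P(not A) = 1 - 0.7950 = 0.2050

P(not A) = 0.2050


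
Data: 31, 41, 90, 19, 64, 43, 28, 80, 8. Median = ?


Sorted: 8, 19, 28, 31, 41, 43, 64, 80, 90
n = 9 (odd)
Middle value = 41

Median = 41


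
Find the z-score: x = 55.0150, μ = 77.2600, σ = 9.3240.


z = (55.0150 - 77.2600)/9.3240
= -22.2450/9.3240
= -2.3858

z = -2.3858


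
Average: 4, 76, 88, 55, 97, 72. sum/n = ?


Sum = 4 + 76 + 88 + 55 + 97 + 72 = 392
n = 6
Mean = 392/6 = 65.3333

Mean = 65.3333


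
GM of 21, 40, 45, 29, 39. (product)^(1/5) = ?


Product = 21 × 40 × 45 × 29 × 39 = 42751800
GM = 42751800^(1/5) = 33.5885

GM = 33.5885


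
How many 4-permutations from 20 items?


P(20,4) = 20!/16!
= 2432902008176640000/20922789888000
= 116280

P(20,4) = 116280


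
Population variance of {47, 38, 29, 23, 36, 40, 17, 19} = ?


Mean = 31.1250
Squared deviations: 252.0156, 47.2656, 4.5156, 66.0156, 23.7656, 78.7656, 199.5156, 147.0156
Sum = 818.8750
Variance = 818.8750/8 = 102.3594

Variance = 102.3594


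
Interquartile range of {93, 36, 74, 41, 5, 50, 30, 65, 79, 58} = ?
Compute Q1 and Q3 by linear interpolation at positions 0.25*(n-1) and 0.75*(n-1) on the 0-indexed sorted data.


Sorted: 5, 30, 36, 41, 50, 58, 65, 74, 79, 93
Q1 (25th %ile) = 37.2500
Q3 (75th %ile) = 71.7500
IQR = 71.7500 - 37.2500 = 34.5000

IQR = 34.5000


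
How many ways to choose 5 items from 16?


C(16,5) = 16!/(5! × 11!)
= 20922789888000/(120 × 39916800)
= 4368

C(16,5) = 4368


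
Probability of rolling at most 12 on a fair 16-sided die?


Favorable outcomes (roll ≤ 12): 12
Total outcomes = 16
P = 12/16 = 0.7500

P = 0.7500


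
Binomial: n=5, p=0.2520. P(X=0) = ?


C(5,0) = 1
p^0 = 1.000000
(1-p)^5 = 0.234157
P = 1 * 1.000000 * 0.234157 = 0.2342

P(X=0) = 0.2342


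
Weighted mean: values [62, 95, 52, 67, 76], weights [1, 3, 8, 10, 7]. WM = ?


Numerator = 62*1 + 95*3 + 52*8 + 67*10 + 76*7 = 1965
Denominator = 1 + 3 + 8 + 10 + 7 = 29
WM = 1965/29 = 67.7586

WM = 67.7586


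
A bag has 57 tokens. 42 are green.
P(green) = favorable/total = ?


P = 42/57 = 0.7368

P = 0.7368
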